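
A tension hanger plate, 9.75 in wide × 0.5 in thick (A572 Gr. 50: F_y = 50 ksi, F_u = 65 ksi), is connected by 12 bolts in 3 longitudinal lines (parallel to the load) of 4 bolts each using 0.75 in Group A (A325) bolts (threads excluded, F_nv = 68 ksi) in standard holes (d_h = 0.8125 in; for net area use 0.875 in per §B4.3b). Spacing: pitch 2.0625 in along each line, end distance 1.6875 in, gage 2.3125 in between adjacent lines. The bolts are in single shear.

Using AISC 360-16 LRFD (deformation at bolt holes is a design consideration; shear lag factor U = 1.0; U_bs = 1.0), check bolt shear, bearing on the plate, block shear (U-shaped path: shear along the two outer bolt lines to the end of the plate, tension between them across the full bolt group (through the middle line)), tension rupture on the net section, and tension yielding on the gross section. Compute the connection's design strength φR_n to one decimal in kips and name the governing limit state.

Bolt shear: A_b = π(0.75)²/4 = 0.44179 in². φR_n = 0.75 × 68 × 0.44179 × 12 × 1 = 270.4 kips.
Bearing (0.5 in plate, F_u = 65 ksi): end bolts L_c = 1.6875 − 0.8125/2 = 1.28125, R_n = min(1.2×1.28125×0.5×65, 2.4×0.75×0.5×65) = 49.969 kips/bolt; interior L_c = 2.0625 − 0.8125 = 1.25, R_n = 48.75 kips/bolt. φR_n = 0.75 × (3×49.969 + 9×48.75) = 441.5 kips.
Block shear: shear path 2×[1.6875+3×2.0625] = 2×7.875 in, A_gv = 7.875, A_nv = 2×(7.875 − 3.5×0.875)×0.5 = 4.8125 in²; tension across gage: (4.625 − 2×0.875)×0.5 = 1.4375 in². R_n = min(0.6×65×4.8125, 0.6×50×7.875) + 1.0×65×1.4375 = min(187.69, 236.25) + 93.438 = 281.13 kips. φR_n = 0.75 × 281.13 = 210.8 kips.
Tension rupture (net): A_n = (9.75 − 3×0.875)×0.5 = 3.5625 in² (U = 1.0, A_e = A_n). φR_n = 0.75 × 65 × 3.5625 = 173.7 kips.
Tension yield (gross): A_g = 9.75×0.5 = 4.875 in². φR_n = 0.90 × 50 × 4.875 = 219.4 kips.
Governing: min(270.4, 441.5, 210.8, 173.7, 219.4) = 173.7 kips → net-section rupture.

173.7 kips (net-section rupture governs)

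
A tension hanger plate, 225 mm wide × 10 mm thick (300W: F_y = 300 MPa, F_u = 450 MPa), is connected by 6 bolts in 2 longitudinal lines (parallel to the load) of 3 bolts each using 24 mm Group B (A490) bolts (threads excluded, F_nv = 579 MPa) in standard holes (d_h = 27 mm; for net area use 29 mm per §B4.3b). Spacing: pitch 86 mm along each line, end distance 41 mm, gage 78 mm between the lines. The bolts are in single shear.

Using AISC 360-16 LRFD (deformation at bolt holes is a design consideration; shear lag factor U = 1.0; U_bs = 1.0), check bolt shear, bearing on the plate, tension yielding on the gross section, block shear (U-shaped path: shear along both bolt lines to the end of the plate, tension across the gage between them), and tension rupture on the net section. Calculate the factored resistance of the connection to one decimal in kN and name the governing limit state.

Bolt shear: A_b = π(24)²/4 = 452.39 mm². φR_n = 0.75 × 579 × 452.39 × 6 × 1 = 1178.7 kN.
Bearing (10 mm plate, F_u = 450 MPa): end bolts L_c = 41 − 27/2 = 27.5, R_n = min(1.2×27.5×10×450, 2.4×24×10×450) = 148.5 kN/bolt; interior L_c = 86 − 27 = 59, R_n = 259.2 kN/bolt. φR_n = 0.75 × (2×148.5 + 4×259.2) = 1000.4 kN.
Tension yield (gross): A_g = 225×10 = 2250 mm². φR_n = 0.90 × 300 × 2250 = 607.5 kN.
Block shear: shear path 2×[41+2×86] = 2×213 mm, A_gv = 4260, A_nv = 2×(213 − 2.5×29)×10 = 2810 mm²; tension across gage: (78 − 1×29)×10 = 490 mm². R_n = min(0.6×450×2810, 0.6×300×4260) + 1.0×450×490 = min(758.7, 766.8) + 220.5 = 979.2 kN. φR_n = 0.75 × 979.2 = 734.4 kN.
Tension rupture (net): A_n = (225 − 2×29)×10 = 1670 mm² (U = 1.0, A_e = A_n). φR_n = 0.75 × 450 × 1670 = 563.6 kN.
Governing: min(1178.7, 1000.4, 607.5, 734.4, 563.6) = 563.6 kN → net-section rupture.

563.6 kN (net-section rupture governs)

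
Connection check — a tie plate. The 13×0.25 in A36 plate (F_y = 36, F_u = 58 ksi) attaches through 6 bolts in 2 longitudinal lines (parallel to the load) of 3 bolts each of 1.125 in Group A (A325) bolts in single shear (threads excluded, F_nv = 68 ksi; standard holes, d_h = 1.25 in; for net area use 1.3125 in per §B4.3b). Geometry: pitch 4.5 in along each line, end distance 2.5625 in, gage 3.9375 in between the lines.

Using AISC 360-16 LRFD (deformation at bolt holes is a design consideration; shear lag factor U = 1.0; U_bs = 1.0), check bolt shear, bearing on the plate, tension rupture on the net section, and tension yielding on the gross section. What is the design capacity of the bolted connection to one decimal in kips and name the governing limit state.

105.3 kips (gross-section yield governs)

Bolt shear: A_b = π(1.125)²/4 = 0.99402 in². φR_n = 0.75 × 68 × 0.99402 × 6 × 1 = 304.2 kips.
Bearing (0.25 in plate, F_u = 58 ksi): end bolts L_c = 2.5625 − 1.25/2 = 1.9375, R_n = min(1.2×1.9375×0.25×58, 2.4×1.125×0.25×58) = 33.713 kips/bolt; interior L_c = 4.5 − 1.25 = 3.25, R_n = 39.15 kips/bolt. φR_n = 0.75 × (2×33.713 + 4×39.15) = 168.0 kips.
Tension rupture (net): A_n = (13 − 2×1.3125)×0.25 = 2.5938 in² (U = 1.0, A_e = A_n). φR_n = 0.75 × 58 × 2.5938 = 112.8 kips.
Tension yield (gross): A_g = 13×0.25 = 3.25 in². φR_n = 0.90 × 36 × 3.25 = 105.3 kips.
Governing: min(304.2, 168.0, 112.8, 105.3) = 105.3 kips → gross-section yield.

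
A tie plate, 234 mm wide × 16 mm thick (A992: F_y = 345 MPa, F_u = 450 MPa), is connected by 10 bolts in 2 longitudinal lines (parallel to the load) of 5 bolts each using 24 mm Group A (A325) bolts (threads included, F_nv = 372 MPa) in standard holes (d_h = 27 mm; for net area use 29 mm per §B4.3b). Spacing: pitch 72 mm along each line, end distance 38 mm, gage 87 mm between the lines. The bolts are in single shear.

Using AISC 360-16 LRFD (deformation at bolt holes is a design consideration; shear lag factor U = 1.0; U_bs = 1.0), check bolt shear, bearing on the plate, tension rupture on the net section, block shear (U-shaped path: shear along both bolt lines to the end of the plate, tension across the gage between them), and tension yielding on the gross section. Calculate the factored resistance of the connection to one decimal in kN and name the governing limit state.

950.4 kN (net-section rupture governs)

Bolt shear: A_b = π(24)²/4 = 452.39 mm². φR_n = 0.75 × 372 × 452.39 × 10 × 1 = 1262.2 kN.
Bearing (16 mm plate, F_u = 450 MPa): end bolts L_c = 38 − 27/2 = 24.5, R_n = min(1.2×24.5×16×450, 2.4×24×16×450) = 211.68 kN/bolt; interior L_c = 72 − 27 = 45, R_n = 388.8 kN/bolt. φR_n = 0.75 × (2×211.68 + 8×388.8) = 2650.3 kN.
Tension rupture (net): A_n = (234 − 2×29)×16 = 2816 mm² (U = 1.0, A_e = A_n). φR_n = 0.75 × 450 × 2816 = 950.4 kN.
Block shear: shear path 2×[38+4×72] = 2×326 mm, A_gv = 10432, A_nv = 2×(326 − 4.5×29)×16 = 6256 mm²; tension across gage: (87 − 1×29)×16 = 928 mm². R_n = min(0.6×450×6256, 0.6×345×10432) + 1.0×450×928 = min(1689.1, 2159.4) + 417.6 = 2106.7 kN. φR_n = 0.75 × 2106.7 = 1580.0 kN.
Tension yield (gross): A_g = 234×16 = 3744 mm². φR_n = 0.90 × 345 × 3744 = 1162.5 kN.
Governing: min(1262.2, 2650.3, 950.4, 1580.0, 1162.5) = 950.4 kN → net-section rupture.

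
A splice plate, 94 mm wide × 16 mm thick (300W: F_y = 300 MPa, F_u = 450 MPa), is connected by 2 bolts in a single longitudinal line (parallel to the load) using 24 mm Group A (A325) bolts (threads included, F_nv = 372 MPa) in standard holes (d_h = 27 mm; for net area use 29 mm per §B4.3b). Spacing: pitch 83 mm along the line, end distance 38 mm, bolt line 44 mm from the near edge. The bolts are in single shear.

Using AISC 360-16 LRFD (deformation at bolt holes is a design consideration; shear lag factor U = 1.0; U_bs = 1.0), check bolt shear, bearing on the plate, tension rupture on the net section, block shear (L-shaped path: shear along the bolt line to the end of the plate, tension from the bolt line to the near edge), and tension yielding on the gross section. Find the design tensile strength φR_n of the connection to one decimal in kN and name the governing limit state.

252.4 kN (bolt shear governs)

Bolt shear: A_b = π(24)²/4 = 452.39 mm². φR_n = 0.75 × 372 × 452.39 × 2 × 1 = 252.4 kN.
Bearing (16 mm plate, F_u = 450 MPa): end bolts L_c = 38 − 27/2 = 24.5, R_n = min(1.2×24.5×16×450, 2.4×24×16×450) = 211.68 kN/bolt; interior L_c = 83 − 27 = 56, R_n = 414.72 kN/bolt. φR_n = 0.75 × (1×211.68 + 1×414.72) = 469.8 kN.
Tension rupture (net): A_n = (94 − 1×29)×16 = 1040 mm² (U = 1.0, A_e = A_n). φR_n = 0.75 × 450 × 1040 = 351.0 kN.
Block shear: shear path 1×[38+1×83] = 1×121 mm, A_gv = 1936, A_nv = 1×(121 − 1.5×29)×16 = 1240 mm²; tension to near edge: (44 − 0.5×29)×16 = 472 mm². R_n = min(0.6×450×1240, 0.6×300×1936) + 1.0×450×472 = min(334.8, 348.48) + 212.4 = 547.2 kN. φR_n = 0.75 × 547.2 = 410.4 kN.
Tension yield (gross): A_g = 94×16 = 1504 mm². φR_n = 0.90 × 300 × 1504 = 406.1 kN.
Governing: min(252.4, 469.8, 351.0, 410.4, 406.1) = 252.4 kN → bolt shear.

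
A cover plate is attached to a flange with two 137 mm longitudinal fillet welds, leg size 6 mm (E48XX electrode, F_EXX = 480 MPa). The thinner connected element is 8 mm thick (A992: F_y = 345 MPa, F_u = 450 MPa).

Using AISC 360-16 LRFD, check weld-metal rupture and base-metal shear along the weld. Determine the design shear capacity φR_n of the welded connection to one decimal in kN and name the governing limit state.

Weld metal: throat = 0.707×6 = 4.242 mm, L = 2×137 = 274 mm. φR_n = 0.75 × 0.6 × 480 × 4.242 × 274 = 251.1 kN.
Base metal shear (8 mm plate): yield φR_n = 1.0×0.6×345×8×274 = 453.7 kN; rupture φR_n = 0.75×0.6×450×8×274 = 443.9 kN; take 443.9 kN (rupture).
Governing: min(251.1, 443.9) = 251.1 kN → weld metal.

251.1 kN (weld metal governs)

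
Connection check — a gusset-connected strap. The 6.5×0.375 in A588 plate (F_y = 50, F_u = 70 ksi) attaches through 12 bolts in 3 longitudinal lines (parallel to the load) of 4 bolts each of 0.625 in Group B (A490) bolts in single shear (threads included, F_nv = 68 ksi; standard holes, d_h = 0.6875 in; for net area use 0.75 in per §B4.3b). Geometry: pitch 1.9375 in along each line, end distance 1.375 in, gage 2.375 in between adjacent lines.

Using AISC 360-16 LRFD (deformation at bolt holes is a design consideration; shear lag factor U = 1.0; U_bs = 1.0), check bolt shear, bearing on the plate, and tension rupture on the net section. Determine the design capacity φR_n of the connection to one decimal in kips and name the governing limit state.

Bolt shear: A_b = π(0.625)²/4 = 0.3068 in². φR_n = 0.75 × 68 × 0.3068 × 12 × 1 = 187.8 kips.
Bearing (0.375 in plate, F_u = 70 ksi): end bolts L_c = 1.375 − 0.6875/2 = 1.03125, R_n = min(1.2×1.03125×0.375×70, 2.4×0.625×0.375×70) = 32.484 kips/bolt; interior L_c = 1.9375 − 0.6875 = 1.25, R_n = 39.375 kips/bolt. φR_n = 0.75 × (3×32.484 + 9×39.375) = 338.9 kips.
Tension rupture (net): A_n = (6.5 − 3×0.75)×0.375 = 1.5938 in² (U = 1.0, A_e = A_n). φR_n = 0.75 × 70 × 1.5938 = 83.7 kips.
Governing: min(187.8, 338.9, 83.7) = 83.7 kips → net-section rupture.

83.7 kips (net-section rupture governs)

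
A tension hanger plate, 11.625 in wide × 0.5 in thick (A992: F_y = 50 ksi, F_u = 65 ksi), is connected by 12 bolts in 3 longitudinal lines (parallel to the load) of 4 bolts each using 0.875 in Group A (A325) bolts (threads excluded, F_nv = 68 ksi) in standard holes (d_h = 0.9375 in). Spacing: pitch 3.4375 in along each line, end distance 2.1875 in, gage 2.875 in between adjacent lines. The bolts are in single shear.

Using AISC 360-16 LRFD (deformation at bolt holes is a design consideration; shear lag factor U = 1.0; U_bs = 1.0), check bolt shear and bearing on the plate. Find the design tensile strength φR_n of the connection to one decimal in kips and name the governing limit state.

368.0 kips (bolt shear governs)

Bolt shear: A_b = π(0.875)²/4 = 0.60132 in². φR_n = 0.75 × 68 × 0.60132 × 12 × 1 = 368.0 kips.
Bearing (0.5 in plate, F_u = 65 ksi): end bolts L_c = 2.1875 − 0.9375/2 = 1.71875, R_n = min(1.2×1.71875×0.5×65, 2.4×0.875×0.5×65) = 67.031 kips/bolt; interior L_c = 3.4375 − 0.9375 = 2.5, R_n = 68.25 kips/bolt. φR_n = 0.75 × (3×67.031 + 9×68.25) = 611.5 kips.
Governing: min(368.0, 611.5) = 368.0 kips → bolt shear.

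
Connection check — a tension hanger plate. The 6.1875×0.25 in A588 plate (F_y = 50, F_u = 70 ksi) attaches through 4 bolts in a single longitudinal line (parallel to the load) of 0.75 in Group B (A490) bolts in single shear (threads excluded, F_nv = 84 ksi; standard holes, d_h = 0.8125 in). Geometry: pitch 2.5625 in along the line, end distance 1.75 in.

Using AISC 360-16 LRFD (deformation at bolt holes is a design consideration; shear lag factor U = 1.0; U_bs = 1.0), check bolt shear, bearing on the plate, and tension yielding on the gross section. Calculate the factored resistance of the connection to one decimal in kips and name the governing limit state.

69.6 kips (gross-section yield governs)

Bolt shear: A_b = π(0.75)²/4 = 0.44179 in². φR_n = 0.75 × 84 × 0.44179 × 4 × 1 = 111.3 kips.
Bearing (0.25 in plate, F_u = 70 ksi): end bolts L_c = 1.75 − 0.8125/2 = 1.34375, R_n = min(1.2×1.34375×0.25×70, 2.4×0.75×0.25×70) = 28.219 kips/bolt; interior L_c = 2.5625 − 0.8125 = 1.75, R_n = 31.5 kips/bolt. φR_n = 0.75 × (1×28.219 + 3×31.5) = 92.0 kips.
Tension yield (gross): A_g = 6.1875×0.25 = 1.5469 in². φR_n = 0.90 × 50 × 1.5469 = 69.6 kips.
Governing: min(111.3, 92.0, 69.6) = 69.6 kips → gross-section yield.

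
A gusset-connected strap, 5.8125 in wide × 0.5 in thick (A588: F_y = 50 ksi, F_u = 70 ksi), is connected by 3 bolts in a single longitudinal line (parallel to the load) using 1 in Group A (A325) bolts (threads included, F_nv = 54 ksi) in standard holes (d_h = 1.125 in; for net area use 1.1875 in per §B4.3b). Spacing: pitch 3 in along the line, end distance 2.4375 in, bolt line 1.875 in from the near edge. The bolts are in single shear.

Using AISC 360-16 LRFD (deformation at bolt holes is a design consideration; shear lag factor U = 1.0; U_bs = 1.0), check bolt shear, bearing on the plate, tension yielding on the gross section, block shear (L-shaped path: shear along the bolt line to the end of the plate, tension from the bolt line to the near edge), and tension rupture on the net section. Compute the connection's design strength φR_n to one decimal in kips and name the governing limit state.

Bolt shear: A_b = π(1)²/4 = 0.7854 in². φR_n = 0.75 × 54 × 0.7854 × 3 × 1 = 95.4 kips.
Bearing (0.5 in plate, F_u = 70 ksi): end bolts L_c = 2.4375 − 1.125/2 = 1.875, R_n = min(1.2×1.875×0.5×70, 2.4×1×0.5×70) = 78.75 kips/bolt; interior L_c = 3 − 1.125 = 1.875, R_n = 78.75 kips/bolt. φR_n = 0.75 × (1×78.75 + 2×78.75) = 177.2 kips.
Tension yield (gross): A_g = 5.8125×0.5 = 2.9063 in². φR_n = 0.90 × 50 × 2.9063 = 130.8 kips.
Block shear: shear path 1×[2.4375+2×3] = 1×8.4375 in, A_gv = 4.2188, A_nv = 1×(8.4375 − 2.5×1.1875)×0.5 = 2.7344 in²; tension to near edge: (1.875 − 0.5×1.1875)×0.5 = 0.64063 in². R_n = min(0.6×70×2.7344, 0.6×50×4.2188) + 1.0×70×0.64063 = min(114.84, 126.56) + 44.844 = 159.68 kips. φR_n = 0.75 × 159.68 = 119.8 kips.
Tension rupture (net): A_n = (5.8125 − 1×1.1875)×0.5 = 2.3125 in² (U = 1.0, A_e = A_n). φR_n = 0.75 × 70 × 2.3125 = 121.4 kips.
Governing: min(95.4, 177.2, 130.8, 119.8, 121.4) = 95.4 kips → bolt shear.

95.4 kips (bolt shear governs)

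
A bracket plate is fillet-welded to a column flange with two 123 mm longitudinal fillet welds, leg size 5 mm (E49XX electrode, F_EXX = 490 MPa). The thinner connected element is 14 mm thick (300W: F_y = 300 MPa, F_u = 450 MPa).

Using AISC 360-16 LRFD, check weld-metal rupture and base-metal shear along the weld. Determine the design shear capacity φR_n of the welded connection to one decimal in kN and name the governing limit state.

191.7 kN (weld metal governs)

Weld metal: throat = 0.707×5 = 3.535 mm, L = 2×123 = 246 mm. φR_n = 0.75 × 0.6 × 490 × 3.535 × 246 = 191.7 kN.
Base metal shear (14 mm plate): yield φR_n = 1.0×0.6×300×14×246 = 619.9 kN; rupture φR_n = 0.75×0.6×450×14×246 = 697.4 kN; take 619.9 kN (yield).
Governing: min(191.7, 619.9) = 191.7 kN → weld metal.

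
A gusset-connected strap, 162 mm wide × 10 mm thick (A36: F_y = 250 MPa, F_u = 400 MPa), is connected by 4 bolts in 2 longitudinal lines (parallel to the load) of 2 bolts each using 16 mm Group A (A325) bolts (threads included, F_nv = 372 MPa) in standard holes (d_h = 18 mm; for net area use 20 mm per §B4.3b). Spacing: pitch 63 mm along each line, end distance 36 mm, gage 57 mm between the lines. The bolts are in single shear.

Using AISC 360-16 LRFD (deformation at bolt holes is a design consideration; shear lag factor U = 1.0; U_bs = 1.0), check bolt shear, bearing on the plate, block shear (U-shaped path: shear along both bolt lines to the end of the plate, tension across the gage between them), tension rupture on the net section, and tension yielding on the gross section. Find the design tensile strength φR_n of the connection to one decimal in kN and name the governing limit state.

Bolt shear: A_b = π(16)²/4 = 201.06 mm². φR_n = 0.75 × 372 × 201.06 × 4 × 1 = 224.4 kN.
Bearing (10 mm plate, F_u = 400 MPa): end bolts L_c = 36 − 18/2 = 27, R_n = min(1.2×27×10×400, 2.4×16×10×400) = 129.6 kN/bolt; interior L_c = 63 − 18 = 45, R_n = 153.6 kN/bolt. φR_n = 0.75 × (2×129.6 + 2×153.6) = 424.8 kN.
Block shear: shear path 2×[36+1×63] = 2×99 mm, A_gv = 1980, A_nv = 2×(99 − 1.5×20)×10 = 1380 mm²; tension across gage: (57 − 1×20)×10 = 370 mm². R_n = min(0.6×400×1380, 0.6×250×1980) + 1.0×400×370 = min(331.2, 297) + 148 = 445 kN. φR_n = 0.75 × 445 = 333.8 kN.
Tension rupture (net): A_n = (162 − 2×20)×10 = 1220 mm² (U = 1.0, A_e = A_n). φR_n = 0.75 × 400 × 1220 = 366.0 kN.
Tension yield (gross): A_g = 162×10 = 1620 mm². φR_n = 0.90 × 250 × 1620 = 364.5 kN.
Governing: min(224.4, 424.8, 333.8, 366.0, 364.5) = 224.4 kN → bolt shear.

224.4 kN (bolt shear governs)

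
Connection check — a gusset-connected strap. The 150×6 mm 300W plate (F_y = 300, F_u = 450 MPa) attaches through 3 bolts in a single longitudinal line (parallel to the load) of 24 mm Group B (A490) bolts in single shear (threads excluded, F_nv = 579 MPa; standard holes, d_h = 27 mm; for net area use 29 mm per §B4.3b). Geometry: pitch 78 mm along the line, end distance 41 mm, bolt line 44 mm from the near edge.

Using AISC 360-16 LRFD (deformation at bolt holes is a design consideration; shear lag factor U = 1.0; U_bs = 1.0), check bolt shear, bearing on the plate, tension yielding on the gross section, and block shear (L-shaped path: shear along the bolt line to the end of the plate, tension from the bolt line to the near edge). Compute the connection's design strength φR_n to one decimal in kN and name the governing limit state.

211.0 kN (block shear governs)

Bolt shear: A_b = π(24)²/4 = 452.39 mm². φR_n = 0.75 × 579 × 452.39 × 3 × 1 = 589.4 kN.
Bearing (6 mm plate, F_u = 450 MPa): end bolts L_c = 41 − 27/2 = 27.5, R_n = min(1.2×27.5×6×450, 2.4×24×6×450) = 89.1 kN/bolt; interior L_c = 78 − 27 = 51, R_n = 155.52 kN/bolt. φR_n = 0.75 × (1×89.1 + 2×155.52) = 300.1 kN.
Tension yield (gross): A_g = 150×6 = 900 mm². φR_n = 0.90 × 300 × 900 = 243.0 kN.
Block shear: shear path 1×[41+2×78] = 1×197 mm, A_gv = 1182, A_nv = 1×(197 − 2.5×29)×6 = 747 mm²; tension to near edge: (44 − 0.5×29)×6 = 177 mm². R_n = min(0.6×450×747, 0.6×300×1182) + 1.0×450×177 = min(201.69, 212.76) + 79.65 = 281.34 kN. φR_n = 0.75 × 281.34 = 211.0 kN.
Governing: min(589.4, 300.1, 243.0, 211.0) = 211.0 kN → block shear.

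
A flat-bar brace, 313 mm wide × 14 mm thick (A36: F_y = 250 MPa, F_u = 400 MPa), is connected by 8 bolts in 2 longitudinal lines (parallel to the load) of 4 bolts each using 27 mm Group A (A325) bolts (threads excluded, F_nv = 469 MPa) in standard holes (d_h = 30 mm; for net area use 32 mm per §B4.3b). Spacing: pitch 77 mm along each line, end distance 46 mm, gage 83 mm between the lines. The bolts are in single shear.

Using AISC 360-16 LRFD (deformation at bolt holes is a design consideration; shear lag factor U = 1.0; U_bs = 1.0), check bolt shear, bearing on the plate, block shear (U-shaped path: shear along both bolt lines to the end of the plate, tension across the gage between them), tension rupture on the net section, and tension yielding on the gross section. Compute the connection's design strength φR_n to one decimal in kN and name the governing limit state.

Bolt shear: A_b = π(27)²/4 = 572.56 mm². φR_n = 0.75 × 469 × 572.56 × 8 × 1 = 1611.2 kN.
Bearing (14 mm plate, F_u = 400 MPa): end bolts L_c = 46 − 30/2 = 31, R_n = min(1.2×31×14×400, 2.4×27×14×400) = 208.32 kN/bolt; interior L_c = 77 − 30 = 47, R_n = 315.84 kN/bolt. φR_n = 0.75 × (2×208.32 + 6×315.84) = 1733.8 kN.
Block shear: shear path 2×[46+3×77] = 2×277 mm, A_gv = 7756, A_nv = 2×(277 − 3.5×32)×14 = 4620 mm²; tension across gage: (83 − 1×32)×14 = 714 mm². R_n = min(0.6×400×4620, 0.6×250×7756) + 1.0×400×714 = min(1108.8, 1163.4) + 285.6 = 1394.4 kN. φR_n = 0.75 × 1394.4 = 1045.8 kN.
Tension rupture (net): A_n = (313 − 2×32)×14 = 3486 mm² (U = 1.0, A_e = A_n). φR_n = 0.75 × 400 × 3486 = 1045.8 kN.
Tension yield (gross): A_g = 313×14 = 4382 mm². φR_n = 0.90 × 250 × 4382 = 986.0 kN.
Governing: min(1611.2, 1733.8, 1045.8, 1045.8, 986.0) = 986.0 kN → gross-section yield.

986.0 kN (gross-section yield governs)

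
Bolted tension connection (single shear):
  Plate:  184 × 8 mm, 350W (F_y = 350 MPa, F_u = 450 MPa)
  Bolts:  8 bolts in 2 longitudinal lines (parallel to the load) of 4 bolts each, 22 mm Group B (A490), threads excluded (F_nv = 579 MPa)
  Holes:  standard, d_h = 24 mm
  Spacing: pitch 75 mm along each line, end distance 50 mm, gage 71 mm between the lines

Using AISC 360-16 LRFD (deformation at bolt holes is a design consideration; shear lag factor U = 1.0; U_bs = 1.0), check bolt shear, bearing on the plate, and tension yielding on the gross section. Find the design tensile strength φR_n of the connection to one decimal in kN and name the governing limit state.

463.7 kN (gross-section yield governs)

Bolt shear: A_b = π(22)²/4 = 380.13 mm². φR_n = 0.75 × 579 × 380.13 × 8 × 1 = 1320.6 kN.
Bearing (8 mm plate, F_u = 450 MPa): end bolts L_c = 50 − 24/2 = 38, R_n = min(1.2×38×8×450, 2.4×22×8×450) = 164.16 kN/bolt; interior L_c = 75 − 24 = 51, R_n = 190.08 kN/bolt. φR_n = 0.75 × (2×164.16 + 6×190.08) = 1101.6 kN.
Tension yield (gross): A_g = 184×8 = 1472 mm². φR_n = 0.90 × 350 × 1472 = 463.7 kN.
Governing: min(1320.6, 1101.6, 463.7) = 463.7 kN → gross-section yield.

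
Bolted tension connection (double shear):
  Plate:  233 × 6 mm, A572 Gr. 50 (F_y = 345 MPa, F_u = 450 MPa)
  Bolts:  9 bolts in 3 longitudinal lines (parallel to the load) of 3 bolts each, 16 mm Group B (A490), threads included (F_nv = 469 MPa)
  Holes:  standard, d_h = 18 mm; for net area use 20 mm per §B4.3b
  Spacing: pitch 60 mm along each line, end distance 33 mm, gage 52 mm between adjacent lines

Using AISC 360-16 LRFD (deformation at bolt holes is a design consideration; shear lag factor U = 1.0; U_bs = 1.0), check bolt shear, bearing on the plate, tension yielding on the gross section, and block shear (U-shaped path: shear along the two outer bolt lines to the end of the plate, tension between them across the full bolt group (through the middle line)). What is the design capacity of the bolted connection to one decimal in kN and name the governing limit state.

379.9 kN (block shear governs)

Bolt shear: A_b = π(16)²/4 = 201.06 mm². φR_n = 0.75 × 469 × 201.06 × 9 × 2 = 1273.0 kN.
Bearing (6 mm plate, F_u = 450 MPa): end bolts L_c = 33 − 18/2 = 24, R_n = min(1.2×24×6×450, 2.4×16×6×450) = 77.76 kN/bolt; interior L_c = 60 − 18 = 42, R_n = 103.68 kN/bolt. φR_n = 0.75 × (3×77.76 + 6×103.68) = 641.5 kN.
Tension yield (gross): A_g = 233×6 = 1398 mm². φR_n = 0.90 × 345 × 1398 = 434.1 kN.
Block shear: shear path 2×[33+2×60] = 2×153 mm, A_gv = 1836, A_nv = 2×(153 − 2.5×20)×6 = 1236 mm²; tension across gage: (104 − 2×20)×6 = 384 mm². R_n = min(0.6×450×1236, 0.6×345×1836) + 1.0×450×384 = min(333.72, 380.05) + 172.8 = 506.52 kN. φR_n = 0.75 × 506.52 = 379.9 kN.
Governing: min(1273.0, 641.5, 434.1, 379.9) = 379.9 kN → block shear.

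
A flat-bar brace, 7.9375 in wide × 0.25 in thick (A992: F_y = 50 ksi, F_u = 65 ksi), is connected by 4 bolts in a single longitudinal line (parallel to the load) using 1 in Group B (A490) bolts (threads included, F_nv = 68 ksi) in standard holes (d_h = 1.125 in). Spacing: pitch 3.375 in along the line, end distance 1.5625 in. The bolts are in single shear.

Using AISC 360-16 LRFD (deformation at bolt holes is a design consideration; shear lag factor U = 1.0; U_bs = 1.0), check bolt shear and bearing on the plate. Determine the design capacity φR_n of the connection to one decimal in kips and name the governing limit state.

102.4 kips (bearing governs)

Bolt shear: A_b = π(1)²/4 = 0.7854 in². φR_n = 0.75 × 68 × 0.7854 × 4 × 1 = 160.2 kips.
Bearing (0.25 in plate, F_u = 65 ksi): end bolts L_c = 1.5625 − 1.125/2 = 1, R_n = min(1.2×1×0.25×65, 2.4×1×0.25×65) = 19.5 kips/bolt; interior L_c = 3.375 − 1.125 = 2.25, R_n = 39 kips/bolt. φR_n = 0.75 × (1×19.5 + 3×39) = 102.4 kips.
Governing: min(160.2, 102.4) = 102.4 kips → bearing.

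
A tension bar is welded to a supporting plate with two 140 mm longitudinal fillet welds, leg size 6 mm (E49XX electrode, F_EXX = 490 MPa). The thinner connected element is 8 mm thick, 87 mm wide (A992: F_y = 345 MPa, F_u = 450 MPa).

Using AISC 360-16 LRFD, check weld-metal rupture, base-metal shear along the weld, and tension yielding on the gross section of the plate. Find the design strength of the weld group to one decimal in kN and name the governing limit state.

Weld metal: throat = 0.707×6 = 4.242 mm, L = 2×140 = 280 mm. φR_n = 0.75 × 0.6 × 490 × 4.242 × 280 = 261.9 kN.
Base metal shear (8 mm plate): yield φR_n = 1.0×0.6×345×8×280 = 463.7 kN; rupture φR_n = 0.75×0.6×450×8×280 = 453.6 kN; take 453.6 kN (rupture).
Tension yield (gross): A_g = 87×8 = 696 mm². φR_n = 0.90 × 345 × 696 = 216.1 kN.
Governing: min(261.9, 453.6, 216.1) = 216.1 kN → gross-section yield.

216.1 kN (gross-section yield governs)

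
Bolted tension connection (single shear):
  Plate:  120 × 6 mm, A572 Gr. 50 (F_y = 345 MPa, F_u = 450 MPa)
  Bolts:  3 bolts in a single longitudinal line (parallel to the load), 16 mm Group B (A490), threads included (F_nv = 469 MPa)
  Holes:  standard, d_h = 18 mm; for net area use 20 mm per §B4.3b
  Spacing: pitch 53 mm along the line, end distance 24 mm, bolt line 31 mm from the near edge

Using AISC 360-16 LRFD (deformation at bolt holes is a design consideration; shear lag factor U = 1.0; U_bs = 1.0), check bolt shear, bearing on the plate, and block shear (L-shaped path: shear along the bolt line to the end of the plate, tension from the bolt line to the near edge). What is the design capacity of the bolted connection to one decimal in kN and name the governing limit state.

Bolt shear: A_b = π(16)²/4 = 201.06 mm². φR_n = 0.75 × 469 × 201.06 × 3 × 1 = 212.2 kN.
Bearing (6 mm plate, F_u = 450 MPa): end bolts L_c = 24 − 18/2 = 15, R_n = min(1.2×15×6×450, 2.4×16×6×450) = 48.6 kN/bolt; interior L_c = 53 − 18 = 35, R_n = 103.68 kN/bolt. φR_n = 0.75 × (1×48.6 + 2×103.68) = 192.0 kN.
Block shear: shear path 1×[24+2×53] = 1×130 mm, A_gv = 780, A_nv = 1×(130 − 2.5×20)×6 = 480 mm²; tension to near edge: (31 − 0.5×20)×6 = 126 mm². R_n = min(0.6×450×480, 0.6×345×780) + 1.0×450×126 = min(129.6, 161.46) + 56.7 = 186.3 kN. φR_n = 0.75 × 186.3 = 139.7 kN.
Governing: min(212.2, 192.0, 139.7) = 139.7 kN → block shear.

139.7 kN (block shear governs)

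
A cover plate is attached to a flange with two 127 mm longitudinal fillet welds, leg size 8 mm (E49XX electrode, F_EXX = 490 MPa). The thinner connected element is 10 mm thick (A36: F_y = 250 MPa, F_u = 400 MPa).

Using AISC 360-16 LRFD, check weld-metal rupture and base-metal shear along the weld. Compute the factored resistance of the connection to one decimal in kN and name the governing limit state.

Weld metal: throat = 0.707×8 = 5.656 mm, L = 2×127 = 254 mm. φR_n = 0.75 × 0.6 × 490 × 5.656 × 254 = 316.8 kN.
Base metal shear (10 mm plate): yield φR_n = 1.0×0.6×250×10×254 = 381.0 kN; rupture φR_n = 0.75×0.6×400×10×254 = 457.2 kN; take 381.0 kN (yield).
Governing: min(316.8, 381.0) = 316.8 kN → weld metal.

316.8 kN (weld metal governs)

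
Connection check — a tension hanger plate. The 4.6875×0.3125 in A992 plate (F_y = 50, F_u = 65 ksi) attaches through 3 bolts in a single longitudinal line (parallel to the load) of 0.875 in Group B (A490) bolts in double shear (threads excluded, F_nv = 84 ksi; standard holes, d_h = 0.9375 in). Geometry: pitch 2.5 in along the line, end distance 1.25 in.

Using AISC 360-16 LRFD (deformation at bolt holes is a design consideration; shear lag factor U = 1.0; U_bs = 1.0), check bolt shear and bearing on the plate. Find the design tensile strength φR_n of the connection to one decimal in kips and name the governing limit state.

71.4 kips (bearing governs)

Bolt shear: A_b = π(0.875)²/4 = 0.60132 in². φR_n = 0.75 × 84 × 0.60132 × 3 × 2 = 227.3 kips.
Bearing (0.3125 in plate, F_u = 65 ksi): end bolts L_c = 1.25 − 0.9375/2 = 0.78125, R_n = min(1.2×0.78125×0.3125×65, 2.4×0.875×0.3125×65) = 19.043 kips/bolt; interior L_c = 2.5 − 0.9375 = 1.5625, R_n = 38.086 kips/bolt. φR_n = 0.75 × (1×19.043 + 2×38.086) = 71.4 kips.
Governing: min(227.3, 71.4) = 71.4 kips → bearing.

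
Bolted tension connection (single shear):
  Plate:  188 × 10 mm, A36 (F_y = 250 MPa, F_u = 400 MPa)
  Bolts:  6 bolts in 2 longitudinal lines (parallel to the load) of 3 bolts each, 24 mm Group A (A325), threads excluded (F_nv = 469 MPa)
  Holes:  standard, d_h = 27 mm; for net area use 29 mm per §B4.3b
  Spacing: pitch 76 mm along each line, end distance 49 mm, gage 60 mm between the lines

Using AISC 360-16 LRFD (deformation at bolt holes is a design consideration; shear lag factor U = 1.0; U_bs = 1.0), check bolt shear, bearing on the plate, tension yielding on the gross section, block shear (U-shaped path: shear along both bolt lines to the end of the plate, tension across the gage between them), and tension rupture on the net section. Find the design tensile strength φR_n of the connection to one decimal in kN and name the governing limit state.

390.0 kN (net-section rupture governs)

Bolt shear: A_b = π(24)²/4 = 452.39 mm². φR_n = 0.75 × 469 × 452.39 × 6 × 1 = 954.8 kN.
Bearing (10 mm plate, F_u = 400 MPa): end bolts L_c = 49 − 27/2 = 35.5, R_n = min(1.2×35.5×10×400, 2.4×24×10×400) = 170.4 kN/bolt; interior L_c = 76 − 27 = 49, R_n = 230.4 kN/bolt. φR_n = 0.75 × (2×170.4 + 4×230.4) = 946.8 kN.
Tension yield (gross): A_g = 188×10 = 1880 mm². φR_n = 0.90 × 250 × 1880 = 423.0 kN.
Block shear: shear path 2×[49+2×76] = 2×201 mm, A_gv = 4020, A_nv = 2×(201 − 2.5×29)×10 = 2570 mm²; tension across gage: (60 − 1×29)×10 = 310 mm². R_n = min(0.6×400×2570, 0.6×250×4020) + 1.0×400×310 = min(616.8, 603) + 124 = 727 kN. φR_n = 0.75 × 727 = 545.3 kN.
Tension rupture (net): A_n = (188 − 2×29)×10 = 1300 mm² (U = 1.0, A_e = A_n). φR_n = 0.75 × 400 × 1300 = 390.0 kN.
Governing: min(954.8, 946.8, 423.0, 545.3, 390.0) = 390.0 kN → net-section rupture.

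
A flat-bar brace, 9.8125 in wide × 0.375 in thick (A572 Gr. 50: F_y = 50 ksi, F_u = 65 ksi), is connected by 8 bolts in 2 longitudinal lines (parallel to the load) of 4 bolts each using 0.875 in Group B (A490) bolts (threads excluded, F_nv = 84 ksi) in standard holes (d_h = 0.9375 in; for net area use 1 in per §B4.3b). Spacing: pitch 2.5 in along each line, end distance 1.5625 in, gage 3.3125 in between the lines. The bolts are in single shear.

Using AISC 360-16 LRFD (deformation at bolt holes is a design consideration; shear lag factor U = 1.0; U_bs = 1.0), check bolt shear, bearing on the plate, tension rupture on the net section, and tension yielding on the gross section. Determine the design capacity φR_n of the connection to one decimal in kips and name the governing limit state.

142.8 kips (net-section rupture governs)

Bolt shear: A_b = π(0.875)²/4 = 0.60132 in². φR_n = 0.75 × 84 × 0.60132 × 8 × 1 = 303.1 kips.
Bearing (0.375 in plate, F_u = 65 ksi): end bolts L_c = 1.5625 − 0.9375/2 = 1.09375, R_n = min(1.2×1.09375×0.375×65, 2.4×0.875×0.375×65) = 31.992 kips/bolt; interior L_c = 2.5 − 0.9375 = 1.5625, R_n = 45.703 kips/bolt. φR_n = 0.75 × (2×31.992 + 6×45.703) = 253.7 kips.
Tension rupture (net): A_n = (9.8125 − 2×1)×0.375 = 2.9297 in² (U = 1.0, A_e = A_n). φR_n = 0.75 × 65 × 2.9297 = 142.8 kips.
Tension yield (gross): A_g = 9.8125×0.375 = 3.6797 in². φR_n = 0.90 × 50 × 3.6797 = 165.6 kips.
Governing: min(303.1, 253.7, 142.8, 165.6) = 142.8 kips → net-section rupture.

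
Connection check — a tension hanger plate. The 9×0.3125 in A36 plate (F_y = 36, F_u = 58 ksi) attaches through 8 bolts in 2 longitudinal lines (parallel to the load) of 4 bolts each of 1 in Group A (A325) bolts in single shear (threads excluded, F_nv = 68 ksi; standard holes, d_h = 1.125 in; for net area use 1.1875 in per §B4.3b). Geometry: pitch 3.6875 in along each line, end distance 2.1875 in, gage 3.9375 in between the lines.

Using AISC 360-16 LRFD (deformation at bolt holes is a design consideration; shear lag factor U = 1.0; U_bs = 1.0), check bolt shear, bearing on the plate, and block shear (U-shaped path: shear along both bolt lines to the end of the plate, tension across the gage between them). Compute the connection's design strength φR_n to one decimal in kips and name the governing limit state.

Bolt shear: A_b = π(1)²/4 = 0.7854 in². φR_n = 0.75 × 68 × 0.7854 × 8 × 1 = 320.4 kips.
Bearing (0.3125 in plate, F_u = 58 ksi): end bolts L_c = 2.1875 − 1.125/2 = 1.625, R_n = min(1.2×1.625×0.3125×58, 2.4×1×0.3125×58) = 35.344 kips/bolt; interior L_c = 3.6875 − 1.125 = 2.5625, R_n = 43.5 kips/bolt. φR_n = 0.75 × (2×35.344 + 6×43.5) = 248.8 kips.
Block shear: shear path 2×[2.1875+3×3.6875] = 2×13.25 in, A_gv = 8.2813, A_nv = 2×(13.25 − 3.5×1.1875)×0.3125 = 5.6836 in²; tension across gage: (3.9375 − 1×1.1875)×0.3125 = 0.85938 in². R_n = min(0.6×58×5.6836, 0.6×36×8.2813) + 1.0×58×0.85938 = min(197.79, 178.88) + 49.844 = 228.72 kips. φR_n = 0.75 × 228.72 = 171.5 kips.
Governing: min(320.4, 248.8, 171.5) = 171.5 kips → block shear.

171.5 kips (block shear governs)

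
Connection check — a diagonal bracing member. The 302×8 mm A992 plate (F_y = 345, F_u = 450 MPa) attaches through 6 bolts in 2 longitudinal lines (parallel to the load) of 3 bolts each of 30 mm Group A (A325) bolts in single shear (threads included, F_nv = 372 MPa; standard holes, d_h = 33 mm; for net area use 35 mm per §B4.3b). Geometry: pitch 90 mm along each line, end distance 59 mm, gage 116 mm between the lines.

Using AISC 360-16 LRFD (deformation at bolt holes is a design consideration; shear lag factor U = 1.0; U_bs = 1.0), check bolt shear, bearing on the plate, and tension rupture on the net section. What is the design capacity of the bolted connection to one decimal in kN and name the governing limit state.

626.4 kN (net-section rupture governs)

Bolt shear: A_b = π(30)²/4 = 706.86 mm². φR_n = 0.75 × 372 × 706.86 × 6 × 1 = 1183.3 kN.
Bearing (8 mm plate, F_u = 450 MPa): end bolts L_c = 59 − 33/2 = 42.5, R_n = min(1.2×42.5×8×450, 2.4×30×8×450) = 183.6 kN/bolt; interior L_c = 90 − 33 = 57, R_n = 246.24 kN/bolt. φR_n = 0.75 × (2×183.6 + 4×246.24) = 1014.1 kN.
Tension rupture (net): A_n = (302 − 2×35)×8 = 1856 mm² (U = 1.0, A_e = A_n). φR_n = 0.75 × 450 × 1856 = 626.4 kN.
Governing: min(1183.3, 1014.1, 626.4) = 626.4 kN → net-section rupture.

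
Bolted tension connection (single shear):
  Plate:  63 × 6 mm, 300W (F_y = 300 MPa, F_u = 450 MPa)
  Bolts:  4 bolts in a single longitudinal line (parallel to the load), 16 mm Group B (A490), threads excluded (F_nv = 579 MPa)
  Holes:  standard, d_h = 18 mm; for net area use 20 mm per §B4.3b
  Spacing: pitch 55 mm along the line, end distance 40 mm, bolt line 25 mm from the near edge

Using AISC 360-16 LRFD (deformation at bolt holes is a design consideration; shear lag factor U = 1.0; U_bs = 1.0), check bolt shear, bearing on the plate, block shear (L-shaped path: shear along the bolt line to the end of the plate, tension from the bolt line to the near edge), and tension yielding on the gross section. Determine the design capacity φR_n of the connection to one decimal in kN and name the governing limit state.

Bolt shear: A_b = π(16)²/4 = 201.06 mm². φR_n = 0.75 × 579 × 201.06 × 4 × 1 = 349.2 kN.
Bearing (6 mm plate, F_u = 450 MPa): end bolts L_c = 40 − 18/2 = 31, R_n = min(1.2×31×6×450, 2.4×16×6×450) = 100.44 kN/bolt; interior L_c = 55 − 18 = 37, R_n = 103.68 kN/bolt. φR_n = 0.75 × (1×100.44 + 3×103.68) = 308.6 kN.
Block shear: shear path 1×[40+3×55] = 1×205 mm, A_gv = 1230, A_nv = 1×(205 − 3.5×20)×6 = 810 mm²; tension to near edge: (25 − 0.5×20)×6 = 90 mm². R_n = min(0.6×450×810, 0.6×300×1230) + 1.0×450×90 = min(218.7, 221.4) + 40.5 = 259.2 kN. φR_n = 0.75 × 259.2 = 194.4 kN.
Tension yield (gross): A_g = 63×6 = 378 mm². φR_n = 0.90 × 300 × 378 = 102.1 kN.
Governing: min(349.2, 308.6, 194.4, 102.1) = 102.1 kN → gross-section yield.

102.1 kN (gross-section yield governs)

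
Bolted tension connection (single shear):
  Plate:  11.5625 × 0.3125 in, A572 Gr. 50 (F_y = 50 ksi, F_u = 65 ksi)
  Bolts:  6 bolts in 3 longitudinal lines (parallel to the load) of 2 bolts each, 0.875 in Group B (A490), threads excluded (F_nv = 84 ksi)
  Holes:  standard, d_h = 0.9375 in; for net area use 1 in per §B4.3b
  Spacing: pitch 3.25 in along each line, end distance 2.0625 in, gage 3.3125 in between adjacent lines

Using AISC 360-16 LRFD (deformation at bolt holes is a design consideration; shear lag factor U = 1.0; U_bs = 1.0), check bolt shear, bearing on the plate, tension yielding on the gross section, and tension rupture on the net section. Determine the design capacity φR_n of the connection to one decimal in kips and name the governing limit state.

Bolt shear: A_b = π(0.875)²/4 = 0.60132 in². φR_n = 0.75 × 84 × 0.60132 × 6 × 1 = 227.3 kips.
Bearing (0.3125 in plate, F_u = 65 ksi): end bolts L_c = 2.0625 − 0.9375/2 = 1.59375, R_n = min(1.2×1.59375×0.3125×65, 2.4×0.875×0.3125×65) = 38.848 kips/bolt; interior L_c = 3.25 − 0.9375 = 2.3125, R_n = 42.656 kips/bolt. φR_n = 0.75 × (3×38.848 + 3×42.656) = 183.4 kips.
Tension yield (gross): A_g = 11.5625×0.3125 = 3.6133 in². φR_n = 0.90 × 50 × 3.6133 = 162.6 kips.
Tension rupture (net): A_n = (11.5625 − 3×1)×0.3125 = 2.6758 in² (U = 1.0, A_e = A_n). φR_n = 0.75 × 65 × 2.6758 = 130.4 kips.
Governing: min(227.3, 183.4, 162.6, 130.4) = 130.4 kips → net-section rupture.

130.4 kips (net-section rupture governs)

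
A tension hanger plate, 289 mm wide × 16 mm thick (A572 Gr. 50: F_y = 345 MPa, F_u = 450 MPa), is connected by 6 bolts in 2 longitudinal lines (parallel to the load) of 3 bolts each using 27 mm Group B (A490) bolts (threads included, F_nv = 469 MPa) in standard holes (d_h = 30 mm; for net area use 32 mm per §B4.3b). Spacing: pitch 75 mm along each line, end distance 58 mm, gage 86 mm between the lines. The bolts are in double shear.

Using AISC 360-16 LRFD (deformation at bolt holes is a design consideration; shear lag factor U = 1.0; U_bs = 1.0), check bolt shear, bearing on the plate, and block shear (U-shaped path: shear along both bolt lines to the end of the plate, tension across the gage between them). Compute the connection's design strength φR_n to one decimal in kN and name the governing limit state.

Bolt shear: A_b = π(27)²/4 = 572.56 mm². φR_n = 0.75 × 469 × 572.56 × 6 × 2 = 2416.8 kN.
Bearing (16 mm plate, F_u = 450 MPa): end bolts L_c = 58 − 30/2 = 43, R_n = min(1.2×43×16×450, 2.4×27×16×450) = 371.52 kN/bolt; interior L_c = 75 − 30 = 45, R_n = 388.8 kN/bolt. φR_n = 0.75 × (2×371.52 + 4×388.8) = 1723.7 kN.
Block shear: shear path 2×[58+2×75] = 2×208 mm, A_gv = 6656, A_nv = 2×(208 − 2.5×32)×16 = 4096 mm²; tension across gage: (86 − 1×32)×16 = 864 mm². R_n = min(0.6×450×4096, 0.6×345×6656) + 1.0×450×864 = min(1105.9, 1377.8) + 388.8 = 1494.7 kN. φR_n = 0.75 × 1494.7 = 1121.0 kN.
Governing: min(2416.8, 1723.7, 1121.0) = 1121.0 kN → block shear.

1121.0 kN (block shear governs)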